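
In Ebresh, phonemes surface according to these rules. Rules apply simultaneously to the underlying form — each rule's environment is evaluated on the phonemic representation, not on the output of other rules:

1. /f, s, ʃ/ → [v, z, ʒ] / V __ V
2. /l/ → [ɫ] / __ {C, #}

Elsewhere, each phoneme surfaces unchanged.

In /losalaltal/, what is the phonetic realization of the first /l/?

/l/ (word-initial) fails the environment for rule 2, so it stays [l].

[l]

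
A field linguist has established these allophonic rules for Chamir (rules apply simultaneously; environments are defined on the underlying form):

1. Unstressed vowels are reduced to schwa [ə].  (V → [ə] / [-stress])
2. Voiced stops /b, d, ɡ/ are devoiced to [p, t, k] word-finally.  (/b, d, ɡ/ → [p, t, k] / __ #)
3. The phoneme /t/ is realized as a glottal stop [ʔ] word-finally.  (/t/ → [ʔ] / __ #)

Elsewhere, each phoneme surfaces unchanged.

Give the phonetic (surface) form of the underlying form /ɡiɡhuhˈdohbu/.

[ɡəɡhəhˈdohbə]

/ɡ/ (word-initial) fails the environment for rule 2, so it stays [ɡ].
/i/ — between /ɡ/ and /ɡ/, in an unstressed syllable — surfaces as [ə] (rule 1).
/ɡ/ (between /i/ and /h/) fails the environment for rule 2, so it stays [ɡ].
/u/ (between /h/ and /h/) occurs in an unstressed syllable → [ə] by rule 1.
/d/ (between /h/ and /o/): rule 2 targets it, but not word-finally → unchanged [d].
/o/ (between /d/ and /h/) fails the environment for rule 1, so it stays [o].
/b/ (between /h/ and /u/) fails the environment for rule 2, so it stays [b].
/u/ (word-final) occurs in an unstressed syllable → [ə] by rule 1.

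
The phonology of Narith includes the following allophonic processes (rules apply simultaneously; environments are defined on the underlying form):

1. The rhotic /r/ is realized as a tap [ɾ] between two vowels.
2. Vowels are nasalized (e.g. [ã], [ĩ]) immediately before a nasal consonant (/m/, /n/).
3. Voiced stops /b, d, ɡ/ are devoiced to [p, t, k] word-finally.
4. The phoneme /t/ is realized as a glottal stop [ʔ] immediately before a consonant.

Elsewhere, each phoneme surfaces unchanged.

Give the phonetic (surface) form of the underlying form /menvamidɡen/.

/m/ stays [m].
/e/ (between /m/ and /n/) occurs before a nasal consonant → [ẽ] by rule 2.
/n/ (between /e/ and /v/): no rule targets it → [n].
/v/ (between /n/ and /a/) is unaffected → [v].
/a/ (between /v/ and /m/) occurs before a nasal consonant → [ã] by rule 2.
/m/ (between /a/ and /i/) is unaffected → [m].
/i/ (between /m/ and /d/): rule 2 targets it, but not before a nasal consonant → unchanged [i].
/d/ (between /i/ and /ɡ/) fails the environment for rule 3, so it stays [d].
/ɡ/ (between /d/ and /e/) is in the target of rule 3 but the environment (word-finally) is not met → [ɡ].
/e/ meets the environment for rule 2 (before a nasal consonant) → [ẽ].
/n/ — not in any rule's target class → [n].

[mẽnvãmidɡẽn]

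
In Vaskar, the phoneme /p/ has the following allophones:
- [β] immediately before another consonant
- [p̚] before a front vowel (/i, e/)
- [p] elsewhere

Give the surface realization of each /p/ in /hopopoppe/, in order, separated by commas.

Occurrence 1 (position 3): no conditioning environment matches → elsewhere allophone [p].
Occurrence 2 (position 5): no conditioning environment matches → elsewhere allophone [p].
Occurrence 3 (position 7): immediately before another consonant → [β].
Occurrence 4 (position 8): before a front vowel (/i, e/) → [p̚].

[p], [p], [β], [p̚]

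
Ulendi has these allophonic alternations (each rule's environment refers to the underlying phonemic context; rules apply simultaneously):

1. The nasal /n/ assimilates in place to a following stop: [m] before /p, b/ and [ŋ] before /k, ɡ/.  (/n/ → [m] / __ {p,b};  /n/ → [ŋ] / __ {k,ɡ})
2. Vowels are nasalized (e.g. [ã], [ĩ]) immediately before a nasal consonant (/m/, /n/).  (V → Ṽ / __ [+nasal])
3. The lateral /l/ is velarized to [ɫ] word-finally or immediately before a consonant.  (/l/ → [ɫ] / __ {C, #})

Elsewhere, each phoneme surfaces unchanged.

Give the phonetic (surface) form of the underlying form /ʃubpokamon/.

[ʃubpokãmõn]

/ʃ/ (word-initial) is unaffected → [ʃ].
/u/ — between /ʃ/ and /b/; rule 2 does not apply here → [u].
/b/ (between /u/ and /p/) is unaffected → [b].
/p/ (between /b/ and /o/): no rule targets it → [p].
/o/ (between /p/ and /k/) is in the target of rule 2 but the environment (before a nasal consonant) is not met → [o].
/k/ stays [k].
/a/ (between /k/ and /m/) occurs before a nasal consonant → [ã] by rule 2.
/m/ stays [m].
/o/ meets the environment for rule 2 (before a nasal consonant) → [õ].
/n/ (word-final) is in the target of rule 1 but the environment (before a labial or velar stop) is not met → [n].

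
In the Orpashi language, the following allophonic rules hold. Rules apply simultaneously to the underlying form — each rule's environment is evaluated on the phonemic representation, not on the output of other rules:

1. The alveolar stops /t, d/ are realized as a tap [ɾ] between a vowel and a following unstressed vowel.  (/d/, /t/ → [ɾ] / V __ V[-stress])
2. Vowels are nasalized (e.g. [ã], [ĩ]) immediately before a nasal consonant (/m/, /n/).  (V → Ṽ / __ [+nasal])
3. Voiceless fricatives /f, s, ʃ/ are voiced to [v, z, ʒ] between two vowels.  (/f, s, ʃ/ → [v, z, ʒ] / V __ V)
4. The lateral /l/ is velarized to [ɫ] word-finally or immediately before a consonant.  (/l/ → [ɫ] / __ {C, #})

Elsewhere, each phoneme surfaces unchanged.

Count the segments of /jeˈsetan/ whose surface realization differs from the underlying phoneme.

Segments that undergo a rule: /s/ → [z] (rule 3); /t/ → [ɾ] (rule 1); /a/ → [ã] (rule 2).
All other segments surface unchanged.

3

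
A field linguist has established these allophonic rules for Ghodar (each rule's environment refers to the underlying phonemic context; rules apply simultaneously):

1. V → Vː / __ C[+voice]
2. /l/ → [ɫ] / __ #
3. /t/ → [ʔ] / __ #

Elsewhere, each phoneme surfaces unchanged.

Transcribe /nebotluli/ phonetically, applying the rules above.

/n/ stays [n].
/e/ — between /n/ and /b/, before a voiced consonant — surfaces as [eː] (rule 1).
/b/ (between /e/ and /o/): no rule targets it → [b].
/o/ (between /b/ and /t/): rule 1 targets it, but not before a voiced consonant → unchanged [o].
/t/ — between /o/ and /l/; rule 3 does not apply here → [t].
/l/ (between /t/ and /u/): rule 2 targets it, but not word-finally → unchanged [l].
Rule 1 applies to /u/ (between /l/ and /l/: before a voiced consonant) → [uː].
/l/ (between /u/ and /i/) is in the target of rule 2 but the environment (word-finally) is not met → [l].
/i/ — word-final; rule 1 does not apply here → [i].

[neːbotluːli]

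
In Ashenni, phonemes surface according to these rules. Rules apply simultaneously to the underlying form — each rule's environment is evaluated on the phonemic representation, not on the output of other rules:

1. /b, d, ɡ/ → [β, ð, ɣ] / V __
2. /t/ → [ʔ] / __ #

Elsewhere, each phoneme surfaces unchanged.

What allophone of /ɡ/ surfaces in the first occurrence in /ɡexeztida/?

/ɡ/ (word-initial): rule 1 targets it, but not immediately after a vowel → unchanged [ɡ].

[ɡ]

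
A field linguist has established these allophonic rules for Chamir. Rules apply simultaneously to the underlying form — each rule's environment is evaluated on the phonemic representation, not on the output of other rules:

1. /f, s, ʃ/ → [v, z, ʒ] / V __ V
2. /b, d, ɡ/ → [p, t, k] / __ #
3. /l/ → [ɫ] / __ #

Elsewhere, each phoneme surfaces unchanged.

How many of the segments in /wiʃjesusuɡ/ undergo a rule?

Segments that undergo a rule: /s/ → [z] (rule 1); /s/ → [z] (rule 1); /ɡ/ → [k] (rule 2).
All other segments surface unchanged.

3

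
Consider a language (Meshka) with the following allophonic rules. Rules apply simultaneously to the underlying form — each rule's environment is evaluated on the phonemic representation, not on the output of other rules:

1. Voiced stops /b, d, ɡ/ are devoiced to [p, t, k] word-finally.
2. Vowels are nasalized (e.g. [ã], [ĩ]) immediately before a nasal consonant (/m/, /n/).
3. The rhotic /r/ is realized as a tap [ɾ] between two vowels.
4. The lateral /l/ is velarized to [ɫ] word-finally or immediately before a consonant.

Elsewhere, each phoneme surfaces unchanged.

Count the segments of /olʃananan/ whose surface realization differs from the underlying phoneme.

Segments that undergo a rule: /l/ → [ɫ] (rule 4); /a/ → [ã] (rule 2); /a/ → [ã] (rule 2); /a/ → [ã] (rule 2).
All other segments surface unchanged.

4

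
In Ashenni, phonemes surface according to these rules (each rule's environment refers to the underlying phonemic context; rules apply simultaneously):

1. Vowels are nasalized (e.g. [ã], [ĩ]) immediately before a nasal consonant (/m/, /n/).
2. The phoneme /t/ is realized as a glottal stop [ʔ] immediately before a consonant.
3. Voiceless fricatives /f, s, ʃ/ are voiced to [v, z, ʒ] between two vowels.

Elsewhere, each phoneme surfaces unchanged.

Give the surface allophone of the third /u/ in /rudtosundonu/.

[u]

/u/ (word-final) is in the target of rule 1 but the environment (before a nasal consonant) is not met → [u].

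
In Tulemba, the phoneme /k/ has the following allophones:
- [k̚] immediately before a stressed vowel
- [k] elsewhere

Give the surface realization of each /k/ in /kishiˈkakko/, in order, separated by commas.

[k], [k̚], [k], [k]

Occurrence 1 (position 1): no conditioning environment matches → elsewhere allophone [k].
Occurrence 2 (position 6): immediately before a stressed vowel → [k̚].
Occurrence 3 (position 8): no conditioning environment matches → elsewhere allophone [k].
Occurrence 4 (position 9): no conditioning environment matches → elsewhere allophone [k].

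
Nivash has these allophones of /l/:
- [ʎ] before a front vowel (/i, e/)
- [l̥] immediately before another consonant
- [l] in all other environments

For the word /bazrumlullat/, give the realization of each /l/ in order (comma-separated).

Occurrence 1 (position 7): no conditioning environment matches → elsewhere allophone [l].
Occurrence 2 (position 9): immediately before another consonant → [l̥].
Occurrence 3 (position 10): no conditioning environment matches → elsewhere allophone [l].

[l], [l̥], [l]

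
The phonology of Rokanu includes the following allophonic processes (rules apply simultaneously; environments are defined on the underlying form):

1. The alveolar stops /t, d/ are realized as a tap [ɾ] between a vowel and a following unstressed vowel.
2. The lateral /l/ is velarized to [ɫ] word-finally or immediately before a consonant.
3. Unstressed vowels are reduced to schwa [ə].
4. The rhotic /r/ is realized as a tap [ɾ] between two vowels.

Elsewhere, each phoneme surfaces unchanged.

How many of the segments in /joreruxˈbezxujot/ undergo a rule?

7

Segments that undergo a rule: /o/ → [ə] (rule 3); /r/ → [ɾ] (rule 4); /e/ → [ə] (rule 3); /r/ → [ɾ] (rule 4); /u/ → [ə] (rule 3); /u/ → [ə] (rule 3); /o/ → [ə] (rule 3).
All other segments surface unchanged.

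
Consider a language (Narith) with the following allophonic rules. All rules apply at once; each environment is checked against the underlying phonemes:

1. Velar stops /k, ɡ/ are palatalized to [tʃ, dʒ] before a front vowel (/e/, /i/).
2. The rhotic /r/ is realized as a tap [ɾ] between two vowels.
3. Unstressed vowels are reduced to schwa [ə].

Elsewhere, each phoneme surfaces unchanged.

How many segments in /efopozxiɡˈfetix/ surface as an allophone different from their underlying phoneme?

Segments that undergo a rule: /e/ → [ə] (rule 3); /o/ → [ə] (rule 3); /o/ → [ə] (rule 3); /i/ → [ə] (rule 3); /i/ → [ə] (rule 3).
All other segments surface unchanged.

5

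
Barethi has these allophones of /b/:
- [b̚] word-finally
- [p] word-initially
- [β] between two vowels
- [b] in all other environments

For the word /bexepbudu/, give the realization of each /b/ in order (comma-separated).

Occurrence 1 (position 1): word-initially → [p].
Occurrence 2 (position 6): no conditioning environment matches → elsewhere allophone [b].

[p], [b]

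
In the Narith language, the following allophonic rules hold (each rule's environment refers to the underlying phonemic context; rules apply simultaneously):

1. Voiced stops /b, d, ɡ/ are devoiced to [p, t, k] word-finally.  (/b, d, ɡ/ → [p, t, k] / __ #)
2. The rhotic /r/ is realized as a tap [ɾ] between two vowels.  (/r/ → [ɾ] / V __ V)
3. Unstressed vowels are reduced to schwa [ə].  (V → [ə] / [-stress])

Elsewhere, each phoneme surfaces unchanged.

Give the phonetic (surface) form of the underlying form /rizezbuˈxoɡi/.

[rəzəzbəˈxoɡə]

/r/ (word-initial) is in the target of rule 2 but the environment (between two vowels) is not met → [r].
/i/ — between /r/ and /z/, in an unstressed syllable — surfaces as [ə] (rule 3).
/z/ (between /i/ and /e/) is unaffected → [z].
/e/ meets the environment for rule 3 (in an unstressed syllable) → [ə].
/z/ (between /e/ and /b/): no rule targets it → [z].
/b/ — between /z/ and /u/; rule 1 does not apply here → [b].
/u/ — between /b/ and /x/, in an unstressed syllable — surfaces as [ə] (rule 3).
/x/ (between /u/ and /o/) is unaffected → [x].
/o/ — between /x/ and /ɡ/; rule 3 does not apply here → [o].
/ɡ/ (between /o/ and /i/) is in the target of rule 1 but the environment (word-finally) is not met → [ɡ].
/i/ meets the environment for rule 3 (in an unstressed syllable) → [ə].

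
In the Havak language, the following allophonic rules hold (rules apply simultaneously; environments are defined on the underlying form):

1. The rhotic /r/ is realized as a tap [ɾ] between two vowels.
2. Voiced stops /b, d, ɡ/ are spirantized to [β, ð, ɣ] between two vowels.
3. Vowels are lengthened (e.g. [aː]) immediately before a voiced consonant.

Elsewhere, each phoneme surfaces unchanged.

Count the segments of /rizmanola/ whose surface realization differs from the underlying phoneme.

3

Segments that undergo a rule: /i/ → [iː] (rule 3); /a/ → [aː] (rule 3); /o/ → [oː] (rule 3).
All other segments surface unchanged.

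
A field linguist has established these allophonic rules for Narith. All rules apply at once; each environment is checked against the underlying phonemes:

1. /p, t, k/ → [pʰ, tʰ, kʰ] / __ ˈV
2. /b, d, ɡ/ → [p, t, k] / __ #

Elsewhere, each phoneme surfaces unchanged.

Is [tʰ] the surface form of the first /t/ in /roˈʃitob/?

No

/t/ (between /i/ and /o/) is in the target of rule 1 but the environment (immediately before a stressed vowel) is not met → [t].
The actual realization is [t], not [tʰ].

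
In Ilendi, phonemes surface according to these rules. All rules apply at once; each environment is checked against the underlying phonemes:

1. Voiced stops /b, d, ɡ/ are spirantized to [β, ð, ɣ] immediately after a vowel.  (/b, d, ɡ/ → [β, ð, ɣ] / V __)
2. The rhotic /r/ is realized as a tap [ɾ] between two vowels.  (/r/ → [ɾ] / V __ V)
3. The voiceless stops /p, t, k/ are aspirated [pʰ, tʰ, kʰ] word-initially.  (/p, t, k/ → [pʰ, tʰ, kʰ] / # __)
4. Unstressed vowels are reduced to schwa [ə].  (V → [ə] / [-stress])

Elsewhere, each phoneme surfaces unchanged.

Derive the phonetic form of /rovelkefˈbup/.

/r/ (word-initial) is in the target of rule 2 but the environment (between two vowels) is not met → [r].
/o/ meets the environment for rule 4 (in an unstressed syllable) → [ə].
/v/ stays [v].
/e/ (between /v/ and /l/) occurs in an unstressed syllable → [ə] by rule 4.
/l/ — not in any rule's target class → [l].
/k/ — between /l/ and /e/; rule 3 does not apply here → [k].
/e/ meets the environment for rule 4 (in an unstressed syllable) → [ə].
/f/ (between /e/ and /b/) is unaffected → [f].
/b/ (between /f/ and /u/) fails the environment for rule 1, so it stays [b].
/u/ (between /b/ and /p/) fails the environment for rule 4, so it stays [u].
/p/ (word-final): rule 3 targets it, but not word-initially → unchanged [p].

[rəvəlkəfˈbup]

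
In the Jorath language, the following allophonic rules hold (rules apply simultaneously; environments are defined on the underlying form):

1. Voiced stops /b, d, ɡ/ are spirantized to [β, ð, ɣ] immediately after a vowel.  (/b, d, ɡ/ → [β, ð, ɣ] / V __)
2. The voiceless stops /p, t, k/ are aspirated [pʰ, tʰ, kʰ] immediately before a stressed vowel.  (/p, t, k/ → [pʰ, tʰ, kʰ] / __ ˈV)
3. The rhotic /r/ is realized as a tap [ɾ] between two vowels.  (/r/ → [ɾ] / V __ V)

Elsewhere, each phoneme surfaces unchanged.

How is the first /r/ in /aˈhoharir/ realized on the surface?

/r/ (between /a/ and /i/): between two vowels, so rule 3 applies → [ɾ].

[ɾ]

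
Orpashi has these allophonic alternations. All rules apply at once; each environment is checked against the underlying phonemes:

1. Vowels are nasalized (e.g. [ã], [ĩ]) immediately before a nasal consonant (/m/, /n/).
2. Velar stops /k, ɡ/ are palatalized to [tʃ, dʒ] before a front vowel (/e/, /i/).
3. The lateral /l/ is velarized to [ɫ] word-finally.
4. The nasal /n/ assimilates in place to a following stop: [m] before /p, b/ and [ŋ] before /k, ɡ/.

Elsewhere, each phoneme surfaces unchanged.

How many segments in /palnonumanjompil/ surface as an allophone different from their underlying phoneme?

5

Segments that undergo a rule: /o/ → [õ] (rule 1); /u/ → [ũ] (rule 1); /a/ → [ã] (rule 1); /o/ → [õ] (rule 1); /l/ → [ɫ] (rule 3).
All other segments surface unchanged.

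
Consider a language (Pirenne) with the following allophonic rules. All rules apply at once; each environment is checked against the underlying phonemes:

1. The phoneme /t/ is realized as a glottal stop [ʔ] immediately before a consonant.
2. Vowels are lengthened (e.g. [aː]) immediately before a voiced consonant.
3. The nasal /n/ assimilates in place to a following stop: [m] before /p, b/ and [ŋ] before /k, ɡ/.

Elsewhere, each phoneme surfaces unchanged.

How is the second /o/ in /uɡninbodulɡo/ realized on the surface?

[o]

/o/ (word-final) is in the target of rule 2 but the environment (before a voiced consonant) is not met → [o].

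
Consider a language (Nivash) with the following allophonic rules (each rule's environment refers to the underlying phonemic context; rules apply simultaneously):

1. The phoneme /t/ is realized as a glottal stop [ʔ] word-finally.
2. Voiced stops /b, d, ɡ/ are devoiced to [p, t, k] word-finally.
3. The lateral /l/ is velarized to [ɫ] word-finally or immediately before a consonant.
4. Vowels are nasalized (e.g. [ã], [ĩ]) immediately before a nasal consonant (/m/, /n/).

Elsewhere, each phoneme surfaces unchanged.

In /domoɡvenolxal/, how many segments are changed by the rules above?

4

Segments that undergo a rule: /o/ → [õ] (rule 4); /e/ → [ẽ] (rule 4); /l/ → [ɫ] (rule 3); /l/ → [ɫ] (rule 3).
All other segments surface unchanged.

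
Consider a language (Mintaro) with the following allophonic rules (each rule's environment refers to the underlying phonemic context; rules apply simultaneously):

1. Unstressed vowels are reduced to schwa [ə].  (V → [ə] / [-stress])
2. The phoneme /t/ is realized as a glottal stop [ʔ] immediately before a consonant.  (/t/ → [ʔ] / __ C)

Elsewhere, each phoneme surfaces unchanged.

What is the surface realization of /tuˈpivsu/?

[təˈpivsə]

/t/ (word-initial) is in the target of rule 2 but the environment (immediately before a consonant) is not met → [t].
/u/ (between /t/ and /p/): in an unstressed syllable, so rule 1 applies → [ə].
/p/ (between /u/ and /i/): no rule targets it → [p].
/i/ (between /p/ and /v/) is in the target of rule 1 but the environment (in an unstressed syllable) is not met → [i].
/v/ (between /i/ and /s/) is unaffected → [v].
/s/ stays [s].
Rule 1 applies to /u/ (word-final: in an unstressed syllable) → [ə].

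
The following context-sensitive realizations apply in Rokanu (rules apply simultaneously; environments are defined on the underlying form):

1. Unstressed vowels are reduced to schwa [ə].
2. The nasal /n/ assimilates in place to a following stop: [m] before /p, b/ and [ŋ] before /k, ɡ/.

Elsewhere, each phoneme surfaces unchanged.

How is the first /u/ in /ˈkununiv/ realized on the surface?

[u]

/u/ (between /k/ and /n/): rule 1 targets it, but not in an unstressed syllable → unchanged [u].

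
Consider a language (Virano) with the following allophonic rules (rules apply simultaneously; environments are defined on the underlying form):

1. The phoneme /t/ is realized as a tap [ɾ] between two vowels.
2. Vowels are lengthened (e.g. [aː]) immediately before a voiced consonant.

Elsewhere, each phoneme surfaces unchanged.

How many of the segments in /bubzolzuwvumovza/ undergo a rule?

Segments that undergo a rule: /u/ → [uː] (rule 2); /o/ → [oː] (rule 2); /u/ → [uː] (rule 2); /u/ → [uː] (rule 2); /o/ → [oː] (rule 2).
All other segments surface unchanged.

5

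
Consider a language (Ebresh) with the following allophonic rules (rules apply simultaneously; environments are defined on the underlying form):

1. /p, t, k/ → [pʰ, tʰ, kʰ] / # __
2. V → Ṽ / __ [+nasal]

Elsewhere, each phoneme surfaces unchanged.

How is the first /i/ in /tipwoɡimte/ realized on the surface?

/i/ (between /t/ and /p/) fails the environment for rule 2, so it stays [i].

[i]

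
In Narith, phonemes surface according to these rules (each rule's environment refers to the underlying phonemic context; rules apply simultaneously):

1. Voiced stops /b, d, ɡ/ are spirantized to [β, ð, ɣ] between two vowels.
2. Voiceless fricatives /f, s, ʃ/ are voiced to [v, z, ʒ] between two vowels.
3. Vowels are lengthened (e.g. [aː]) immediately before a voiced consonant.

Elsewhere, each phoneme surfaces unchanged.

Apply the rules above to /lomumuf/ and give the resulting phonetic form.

[loːmuːmuf]

/l/ — not in any rule's target class → [l].
Rule 3 applies to /o/ (between /l/ and /m/: before a voiced consonant) → [oː].
/m/ stays [m].
/u/ (between /m/ and /m/): before a voiced consonant, so rule 3 applies → [uː].
/m/ (between /u/ and /u/): no rule targets it → [m].
/u/ — between /m/ and /f/; rule 3 does not apply here → [u].
/f/ — word-final; rule 2 does not apply here → [f].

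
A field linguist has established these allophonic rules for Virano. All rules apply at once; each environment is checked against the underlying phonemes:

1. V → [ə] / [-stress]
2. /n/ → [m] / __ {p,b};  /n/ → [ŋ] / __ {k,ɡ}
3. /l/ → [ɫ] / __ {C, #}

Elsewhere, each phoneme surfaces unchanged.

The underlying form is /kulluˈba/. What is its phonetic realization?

[kəɫləˈba]

/k/ (word-initial) is unaffected → [k].
Rule 1 applies to /u/ (between /k/ and /l/: in an unstressed syllable) → [ə].
/l/ meets the environment for rule 3 (word-finally or immediately before a consonant) → [ɫ].
/l/ (between /l/ and /u/) fails the environment for rule 3, so it stays [l].
/u/ — between /l/ and /b/, in an unstressed syllable — surfaces as [ə] (rule 1).
/b/ (between /u/ and /a/): no rule targets it → [b].
/a/ (word-final): rule 1 targets it, but not in an unstressed syllable → unchanged [a].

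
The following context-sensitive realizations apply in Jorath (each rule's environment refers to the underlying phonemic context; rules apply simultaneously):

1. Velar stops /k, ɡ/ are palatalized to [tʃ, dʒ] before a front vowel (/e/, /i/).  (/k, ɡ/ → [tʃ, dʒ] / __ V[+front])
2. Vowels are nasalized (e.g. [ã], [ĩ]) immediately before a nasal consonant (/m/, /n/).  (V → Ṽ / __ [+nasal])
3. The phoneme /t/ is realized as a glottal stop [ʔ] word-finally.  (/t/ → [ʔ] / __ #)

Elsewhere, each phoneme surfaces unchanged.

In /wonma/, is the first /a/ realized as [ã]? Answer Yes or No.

/a/ (word-final): rule 2 targets it, but not before a nasal consonant → unchanged [a].
The actual realization is [a], not [ã].

No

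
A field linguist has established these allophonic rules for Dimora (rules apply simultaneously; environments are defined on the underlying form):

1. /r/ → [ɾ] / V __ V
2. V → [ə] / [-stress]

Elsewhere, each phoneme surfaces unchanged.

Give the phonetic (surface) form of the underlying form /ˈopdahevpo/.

[ˈopdəhəvpə]

/o/ (word-initial) fails the environment for rule 2, so it stays [o].
/p/ — not in any rule's target class → [p].
/d/ stays [d].
/a/ — between /d/ and /h/, in an unstressed syllable — surfaces as [ə] (rule 2).
/h/ stays [h].
/e/ (between /h/ and /v/): in an unstressed syllable, so rule 2 applies → [ə].
/v/ stays [v].
/p/ stays [p].
/o/ meets the environment for rule 2 (in an unstressed syllable) → [ə].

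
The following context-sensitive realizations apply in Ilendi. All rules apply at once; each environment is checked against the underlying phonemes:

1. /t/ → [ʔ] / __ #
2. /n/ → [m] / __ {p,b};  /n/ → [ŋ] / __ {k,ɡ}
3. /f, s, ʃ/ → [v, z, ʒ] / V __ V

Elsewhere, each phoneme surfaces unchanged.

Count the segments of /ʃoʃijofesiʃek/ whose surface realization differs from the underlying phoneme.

4

Segments that undergo a rule: /ʃ/ → [ʒ] (rule 3); /f/ → [v] (rule 3); /s/ → [z] (rule 3); /ʃ/ → [ʒ] (rule 3).
All other segments surface unchanged.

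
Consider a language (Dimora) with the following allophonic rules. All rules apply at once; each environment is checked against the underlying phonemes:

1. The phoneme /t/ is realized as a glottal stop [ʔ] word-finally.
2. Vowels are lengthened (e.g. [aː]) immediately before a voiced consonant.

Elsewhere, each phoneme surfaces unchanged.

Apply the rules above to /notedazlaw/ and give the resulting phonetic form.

[noteːdaːzlaːw]

/n/ (word-initial) is unaffected → [n].
/o/ — between /n/ and /t/; rule 2 does not apply here → [o].
/t/ (between /o/ and /e/) is in the target of rule 1 but the environment (word-finally) is not met → [t].
Rule 2 applies to /e/ (between /t/ and /d/: before a voiced consonant) → [eː].
/d/ (between /e/ and /a/): no rule targets it → [d].
/a/ (between /d/ and /z/) occurs before a voiced consonant → [aː] by rule 2.
/z/ (between /a/ and /l/) is unaffected → [z].
/l/ — not in any rule's target class → [l].
Rule 2 applies to /a/ (between /l/ and /w/: before a voiced consonant) → [aː].
/w/ (word-final): no rule targets it → [w].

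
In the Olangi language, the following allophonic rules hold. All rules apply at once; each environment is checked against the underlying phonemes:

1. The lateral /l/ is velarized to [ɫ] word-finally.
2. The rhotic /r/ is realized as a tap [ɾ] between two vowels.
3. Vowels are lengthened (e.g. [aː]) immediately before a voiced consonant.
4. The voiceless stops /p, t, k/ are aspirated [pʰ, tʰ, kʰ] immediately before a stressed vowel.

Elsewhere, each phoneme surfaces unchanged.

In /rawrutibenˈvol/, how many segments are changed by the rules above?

Segments that undergo a rule: /a/ → [aː] (rule 3); /i/ → [iː] (rule 3); /e/ → [eː] (rule 3); /o/ → [oː] (rule 3); /l/ → [ɫ] (rule 1).
All other segments surface unchanged.

5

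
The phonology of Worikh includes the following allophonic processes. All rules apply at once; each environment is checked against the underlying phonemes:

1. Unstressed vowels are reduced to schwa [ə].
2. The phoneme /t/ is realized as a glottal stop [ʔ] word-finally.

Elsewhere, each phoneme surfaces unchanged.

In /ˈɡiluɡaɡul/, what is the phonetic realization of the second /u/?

Rule 1 applies to /u/ (between /ɡ/ and /l/: in an unstressed syllable) → [ə].

[ə]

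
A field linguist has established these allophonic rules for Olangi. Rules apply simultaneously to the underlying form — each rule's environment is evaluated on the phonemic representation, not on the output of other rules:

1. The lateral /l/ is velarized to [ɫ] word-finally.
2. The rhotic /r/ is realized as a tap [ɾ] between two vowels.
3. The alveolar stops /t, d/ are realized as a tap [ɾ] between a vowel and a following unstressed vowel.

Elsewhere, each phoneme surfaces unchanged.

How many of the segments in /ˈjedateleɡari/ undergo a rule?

3

Segments that undergo a rule: /d/ → [ɾ] (rule 3); /t/ → [ɾ] (rule 3); /r/ → [ɾ] (rule 2).
All other segments surface unchanged.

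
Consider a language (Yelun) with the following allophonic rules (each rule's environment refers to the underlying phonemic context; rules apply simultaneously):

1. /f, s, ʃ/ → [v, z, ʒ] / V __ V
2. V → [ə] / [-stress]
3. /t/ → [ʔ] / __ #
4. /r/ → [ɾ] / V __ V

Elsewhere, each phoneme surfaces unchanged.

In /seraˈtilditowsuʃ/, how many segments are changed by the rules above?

6

Segments that undergo a rule: /e/ → [ə] (rule 2); /r/ → [ɾ] (rule 4); /a/ → [ə] (rule 2); /i/ → [ə] (rule 2); /o/ → [ə] (rule 2); /u/ → [ə] (rule 2).
All other segments surface unchanged.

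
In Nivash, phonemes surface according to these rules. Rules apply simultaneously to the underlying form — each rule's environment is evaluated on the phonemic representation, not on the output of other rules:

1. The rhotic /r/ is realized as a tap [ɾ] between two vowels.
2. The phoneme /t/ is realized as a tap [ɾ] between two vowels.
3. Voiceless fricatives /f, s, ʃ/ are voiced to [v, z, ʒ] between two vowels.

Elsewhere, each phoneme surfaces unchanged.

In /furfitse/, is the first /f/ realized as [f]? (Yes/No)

Yes

/f/ — word-initial; rule 3 does not apply here → [f].
The actual realization is [f], which matches [f].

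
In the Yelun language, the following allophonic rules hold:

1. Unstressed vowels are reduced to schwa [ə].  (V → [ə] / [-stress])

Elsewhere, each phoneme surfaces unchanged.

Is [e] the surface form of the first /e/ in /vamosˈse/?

Yes

/e/ (word-final) fails the environment for rule 1, so it stays [e].
The actual realization is [e], which matches [e].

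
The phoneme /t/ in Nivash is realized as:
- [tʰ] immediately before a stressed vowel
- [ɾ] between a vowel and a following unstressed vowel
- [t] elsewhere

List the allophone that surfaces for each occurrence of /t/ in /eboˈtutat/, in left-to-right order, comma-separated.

[tʰ], [ɾ], [t]

Occurrence 1 (position 4): immediately before a stressed vowel → [tʰ].
Occurrence 2 (position 6): between a vowel and an unstressed vowel → [ɾ].
Occurrence 3 (position 8): no conditioning environment matches → elsewhere allophone [t].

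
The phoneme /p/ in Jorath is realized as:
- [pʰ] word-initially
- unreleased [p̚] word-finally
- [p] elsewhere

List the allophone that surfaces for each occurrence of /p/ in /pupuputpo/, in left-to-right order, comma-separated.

Occurrence 1 (position 1): word-initially → [pʰ].
Occurrence 2 (position 3): no conditioning environment matches → elsewhere allophone [p].
Occurrence 3 (position 5): no conditioning environment matches → elsewhere allophone [p].
Occurrence 4 (position 8): no conditioning environment matches → elsewhere allophone [p].

[pʰ], [p], [p], [p]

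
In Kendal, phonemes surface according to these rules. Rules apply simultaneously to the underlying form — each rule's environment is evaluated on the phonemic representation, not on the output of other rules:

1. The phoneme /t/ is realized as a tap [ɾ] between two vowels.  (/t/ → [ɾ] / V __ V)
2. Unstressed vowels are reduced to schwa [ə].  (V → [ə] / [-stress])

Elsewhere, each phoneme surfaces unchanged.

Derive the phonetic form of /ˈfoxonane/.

/f/ (word-initial) is unaffected → [f].
/o/ (between /f/ and /x/) is in the target of rule 2 but the environment (in an unstressed syllable) is not met → [o].
/x/ (between /o/ and /o/): no rule targets it → [x].
/o/ meets the environment for rule 2 (in an unstressed syllable) → [ə].
/n/ — not in any rule's target class → [n].
/a/ meets the environment for rule 2 (in an unstressed syllable) → [ə].
/n/ (between /a/ and /e/): no rule targets it → [n].
/e/ (word-final): in an unstressed syllable, so rule 2 applies → [ə].

[ˈfoxənənə]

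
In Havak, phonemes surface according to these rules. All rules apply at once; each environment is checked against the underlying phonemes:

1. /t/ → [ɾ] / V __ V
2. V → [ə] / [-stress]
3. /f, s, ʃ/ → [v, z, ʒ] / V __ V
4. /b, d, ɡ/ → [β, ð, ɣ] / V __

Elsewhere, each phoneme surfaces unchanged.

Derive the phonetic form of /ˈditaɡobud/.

[ˈdiɾəɣəβəð]

/d/ (word-initial): rule 4 targets it, but not immediately after a vowel → unchanged [d].
/i/ (between /d/ and /t/) fails the environment for rule 2, so it stays [i].
/t/ — between /i/ and /a/, between two vowels — surfaces as [ɾ] (rule 1).
/a/ (between /t/ and /ɡ/): in an unstressed syllable, so rule 2 applies → [ə].
Rule 4 applies to /ɡ/ (between /a/ and /o/: immediately after a vowel) → [ɣ].
/o/ (between /ɡ/ and /b/) occurs in an unstressed syllable → [ə] by rule 2.
/b/ — between /o/ and /u/, immediately after a vowel — surfaces as [β] (rule 4).
/u/ — between /b/ and /d/, in an unstressed syllable — surfaces as [ə] (rule 2).
/d/ (word-final): immediately after a vowel, so rule 4 applies → [ð].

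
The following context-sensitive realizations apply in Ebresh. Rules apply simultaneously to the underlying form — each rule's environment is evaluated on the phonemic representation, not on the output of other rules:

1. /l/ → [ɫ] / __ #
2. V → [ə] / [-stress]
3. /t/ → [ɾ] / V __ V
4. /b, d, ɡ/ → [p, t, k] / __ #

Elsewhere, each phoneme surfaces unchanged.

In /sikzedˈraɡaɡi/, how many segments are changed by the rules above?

Segments that undergo a rule: /i/ → [ə] (rule 2); /e/ → [ə] (rule 2); /a/ → [ə] (rule 2); /i/ → [ə] (rule 2).
All other segments surface unchanged.

4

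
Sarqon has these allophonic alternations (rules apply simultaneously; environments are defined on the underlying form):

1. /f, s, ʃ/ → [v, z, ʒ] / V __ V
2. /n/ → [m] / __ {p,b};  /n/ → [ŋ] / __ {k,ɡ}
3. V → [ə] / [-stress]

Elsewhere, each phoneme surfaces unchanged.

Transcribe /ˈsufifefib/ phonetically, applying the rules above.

/s/ — word-initial; rule 1 does not apply here → [s].
/u/ (between /s/ and /f/) is in the target of rule 3 but the environment (in an unstressed syllable) is not met → [u].
/f/ — between /u/ and /i/, between two vowels — surfaces as [v] (rule 1).
/i/ — between /f/ and /f/, in an unstressed syllable — surfaces as [ə] (rule 3).
/f/ — between /i/ and /e/, between two vowels — surfaces as [v] (rule 1).
/e/ (between /f/ and /f/) occurs in an unstressed syllable → [ə] by rule 3.
/f/ meets the environment for rule 1 (between two vowels) → [v].
/i/ — between /f/ and /b/, in an unstressed syllable — surfaces as [ə] (rule 3).
/b/ (word-final) is unaffected → [b].

[ˈsuvəvəvəb]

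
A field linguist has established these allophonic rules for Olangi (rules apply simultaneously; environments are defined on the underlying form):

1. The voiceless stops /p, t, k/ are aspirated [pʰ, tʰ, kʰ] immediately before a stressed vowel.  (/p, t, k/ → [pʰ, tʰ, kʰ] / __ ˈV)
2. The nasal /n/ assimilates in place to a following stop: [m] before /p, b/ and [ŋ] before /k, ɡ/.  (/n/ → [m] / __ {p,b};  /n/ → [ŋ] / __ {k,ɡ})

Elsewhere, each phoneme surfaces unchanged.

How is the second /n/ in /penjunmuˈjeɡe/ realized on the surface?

/n/ (between /u/ and /m/): rule 2 targets it, but not before a labial or velar stop → unchanged [n].

[n]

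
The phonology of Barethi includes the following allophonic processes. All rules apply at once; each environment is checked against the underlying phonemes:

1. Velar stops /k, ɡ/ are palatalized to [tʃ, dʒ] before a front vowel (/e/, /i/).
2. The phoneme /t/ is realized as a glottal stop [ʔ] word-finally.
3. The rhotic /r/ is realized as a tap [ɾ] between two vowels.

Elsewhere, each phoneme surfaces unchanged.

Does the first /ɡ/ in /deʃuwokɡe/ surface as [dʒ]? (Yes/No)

/ɡ/ (between /k/ and /e/) occurs before a front vowel → [dʒ] by rule 1.
The actual realization is [dʒ], which matches [dʒ].

Yes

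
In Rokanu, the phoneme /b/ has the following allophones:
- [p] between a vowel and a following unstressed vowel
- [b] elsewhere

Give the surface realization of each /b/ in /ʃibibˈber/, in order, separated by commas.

Occurrence 1 (position 3): between a vowel and a following unstressed vowel → [p].
Occurrence 2 (position 5): no conditioning environment matches → elsewhere allophone [b].
Occurrence 3 (position 6): no conditioning environment matches → elsewhere allophone [b].

[p], [b], [b]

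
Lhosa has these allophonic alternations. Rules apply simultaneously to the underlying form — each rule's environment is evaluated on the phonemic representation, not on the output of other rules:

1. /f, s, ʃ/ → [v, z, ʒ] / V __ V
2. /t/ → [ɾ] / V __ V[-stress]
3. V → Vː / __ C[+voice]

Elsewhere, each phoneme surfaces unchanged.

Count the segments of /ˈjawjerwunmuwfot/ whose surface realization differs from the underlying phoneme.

Segments that undergo a rule: /a/ → [aː] (rule 3); /e/ → [eː] (rule 3); /u/ → [uː] (rule 3); /u/ → [uː] (rule 3).
All other segments surface unchanged.

4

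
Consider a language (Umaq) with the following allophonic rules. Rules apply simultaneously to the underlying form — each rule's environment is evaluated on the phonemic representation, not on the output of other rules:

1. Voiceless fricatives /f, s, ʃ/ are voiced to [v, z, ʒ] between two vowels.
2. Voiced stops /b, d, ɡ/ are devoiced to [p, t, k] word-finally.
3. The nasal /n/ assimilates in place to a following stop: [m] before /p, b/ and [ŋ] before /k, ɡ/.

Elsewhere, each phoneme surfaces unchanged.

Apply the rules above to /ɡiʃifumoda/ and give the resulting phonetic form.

[ɡiʒivumoda]

/ɡ/ (word-initial) fails the environment for rule 2, so it stays [ɡ].
/ʃ/ (between /i/ and /i/): between two vowels, so rule 1 applies → [ʒ].
/f/ (between /i/ and /u/): between two vowels, so rule 1 applies → [v].
/d/ — between /o/ and /a/; rule 2 does not apply here → [d].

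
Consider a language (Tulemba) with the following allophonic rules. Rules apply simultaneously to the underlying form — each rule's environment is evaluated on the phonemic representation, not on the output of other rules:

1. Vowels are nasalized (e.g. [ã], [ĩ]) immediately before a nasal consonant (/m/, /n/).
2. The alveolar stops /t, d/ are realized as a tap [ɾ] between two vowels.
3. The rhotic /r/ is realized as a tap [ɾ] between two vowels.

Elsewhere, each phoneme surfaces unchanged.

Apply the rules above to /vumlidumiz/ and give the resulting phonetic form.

[vũmliɾũmiz]

/v/ stays [v].
/u/ (between /v/ and /m/) occurs before a nasal consonant → [ũ] by rule 1.
/m/ — not in any rule's target class → [m].
/l/ stays [l].
/i/ (between /l/ and /d/) is in the target of rule 1 but the environment (before a nasal consonant) is not met → [i].
/d/ (between /i/ and /u/) occurs between two vowels → [ɾ] by rule 2.
/u/ (between /d/ and /m/): before a nasal consonant, so rule 1 applies → [ũ].
/m/ (between /u/ and /i/) is unaffected → [m].
/i/ (between /m/ and /z/): rule 1 targets it, but not before a nasal consonant → unchanged [i].
/z/ stays [z].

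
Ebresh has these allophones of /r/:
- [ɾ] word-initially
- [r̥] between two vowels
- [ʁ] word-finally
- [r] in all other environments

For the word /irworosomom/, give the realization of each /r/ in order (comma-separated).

[r], [r̥]

Occurrence 1 (position 2): no conditioning environment matches → elsewhere allophone [r].
Occurrence 2 (position 5): between two vowels → [r̥].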